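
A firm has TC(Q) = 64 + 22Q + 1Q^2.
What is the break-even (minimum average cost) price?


AC(Q) = 64/Q + 22 + 1Q
To minimize: dAC/dQ = -64/Q^2 + 1 = 0
Q^2 = 64/1 = 64
Q* = 8
Min AC = 64/8 + 22 + 1*8
Min AC = 8 + 22 + 8 = 38

38


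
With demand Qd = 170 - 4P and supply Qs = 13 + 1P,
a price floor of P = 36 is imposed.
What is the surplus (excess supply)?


At P = 36:
Qd = 170 - 4*36 = 26
Qs = 13 + 1*36 = 49
Surplus = Qs - Qd = 49 - 26 = 23

23


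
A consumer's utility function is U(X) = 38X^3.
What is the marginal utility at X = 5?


MU = dU/dX = 38*3*X^(3-1)
MU = 114*X^2
At X = 5:
MU = 114 * 5^2
MU = 114 * 25 = 2850

2850


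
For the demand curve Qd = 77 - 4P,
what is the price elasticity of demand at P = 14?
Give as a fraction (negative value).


dQ/dP = -4
At P = 14: Q = 77 - 4*14 = 21
E = (dQ/dP)(P/Q) = (-4)(14/21) = -8/3

-8/3


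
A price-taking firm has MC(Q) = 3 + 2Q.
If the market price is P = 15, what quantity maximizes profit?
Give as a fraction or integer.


In perfect competition, profit is maximized where P = MC.
15 = 3 + 2Q
12 = 2Q
Q* = 12/2 = 6

6


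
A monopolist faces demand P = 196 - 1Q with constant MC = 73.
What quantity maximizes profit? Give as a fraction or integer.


TR = P*Q = (196 - 1Q)Q = 196Q - 1Q^2
MR = dTR/dQ = 196 - 2Q
Set MR = MC:
196 - 2Q = 73
123 = 2Q
Q* = 123/2 = 123/2

123/2


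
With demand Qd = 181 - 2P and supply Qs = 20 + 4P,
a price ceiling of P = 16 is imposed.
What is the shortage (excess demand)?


At P = 16:
Qd = 181 - 2*16 = 149
Qs = 20 + 4*16 = 84
Shortage = Qd - Qs = 149 - 84 = 65

65


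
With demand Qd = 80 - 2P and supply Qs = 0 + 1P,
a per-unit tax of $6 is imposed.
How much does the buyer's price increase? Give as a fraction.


With a per-unit tax, the buyer's price increase depends on relative slopes.
Supply slope: d = 1, Demand slope: b = 2
Buyer's price increase = d * tax / (b + d)
= 1 * 6 / (2 + 1)
= 6 / 3 = 2

2


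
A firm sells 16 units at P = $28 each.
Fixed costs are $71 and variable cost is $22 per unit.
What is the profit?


Total Revenue = P * Q = 28 * 16 = $448
Total Cost = FC + VC*Q = 71 + 22*16 = $423
Profit = TR - TC = 448 - 423 = $25

$25


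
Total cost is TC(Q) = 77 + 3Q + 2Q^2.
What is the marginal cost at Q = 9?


MC = dTC/dQ = 3 + 2*2*Q
At Q = 9:
MC = 3 + 4*9
MC = 3 + 36 = 39

39


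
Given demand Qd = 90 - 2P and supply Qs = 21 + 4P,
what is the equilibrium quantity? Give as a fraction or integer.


First find equilibrium price:
90 - 2P = 21 + 4P
P* = 69/6 = 23/2
Then substitute into demand:
Q* = 90 - 2 * 23/2 = 67

67


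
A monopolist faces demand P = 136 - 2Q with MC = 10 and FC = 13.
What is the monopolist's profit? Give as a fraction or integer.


MR = MC: 136 - 4Q = 10
Q* = 63/2
P* = 136 - 2*63/2 = 73
Profit = (P* - MC)*Q* - FC
= (73 - 10)*63/2 - 13
= 63*63/2 - 13
= 3969/2 - 13 = 3943/2

3943/2


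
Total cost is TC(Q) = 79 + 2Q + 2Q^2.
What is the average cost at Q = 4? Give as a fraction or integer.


TC(4) = 79 + 2*4 + 2*4^2
TC(4) = 79 + 8 + 32 = 119
AC = TC/Q = 119/4 = 119/4

119/4


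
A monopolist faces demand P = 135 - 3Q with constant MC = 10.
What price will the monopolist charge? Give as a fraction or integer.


MR = 135 - 6Q
Set MR = MC: 135 - 6Q = 10
Q* = 125/6
Substitute into demand:
P* = 135 - 3*125/6 = 145/2

145/2


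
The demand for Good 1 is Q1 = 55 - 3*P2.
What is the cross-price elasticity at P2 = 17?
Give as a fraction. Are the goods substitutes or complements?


dQ1/dP2 = -3
At P2 = 17: Q1 = 55 - 3*17 = 4
Exy = (dQ1/dP2)(P2/Q1) = -3 * 17 / 4 = -51/4
Since Exy < 0, the goods are complements.

-51/4 (complements)


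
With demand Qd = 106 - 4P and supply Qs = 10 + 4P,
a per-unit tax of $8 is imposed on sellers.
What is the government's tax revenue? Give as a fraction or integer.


With tax on sellers, new supply: Qs' = 10 + 4(P - 8)
= 4P - 22
New equilibrium quantity:
Q_new = 42
Tax revenue = tax * Q_new = 8 * 42 = 336

336


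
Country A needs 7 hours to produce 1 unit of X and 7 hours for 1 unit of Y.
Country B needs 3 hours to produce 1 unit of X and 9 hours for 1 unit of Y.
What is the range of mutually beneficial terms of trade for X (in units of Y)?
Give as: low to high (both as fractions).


Opportunity cost of X for Country A = hours_X / hours_Y = 7/7 = 1 units of Y
Opportunity cost of X for Country B = hours_X / hours_Y = 3/9 = 1/3 units of Y
Terms of trade must be between the two opportunity costs.
Range: 1/3 to 1

1/3 to 1


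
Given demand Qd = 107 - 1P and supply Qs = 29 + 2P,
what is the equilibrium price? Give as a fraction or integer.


At equilibrium, Qd = Qs.
107 - 1P = 29 + 2P
107 - 29 = 1P + 2P
78 = 3P
P* = 78/3 = 26

26


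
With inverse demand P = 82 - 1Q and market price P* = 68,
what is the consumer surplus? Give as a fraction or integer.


Maximum willingness to pay (at Q=0): P_max = 82
Quantity demanded at P* = 68:
Q* = (82 - 68)/1 = 14
CS = (1/2) * Q* * (P_max - P*)
CS = (1/2) * 14 * (82 - 68)
CS = (1/2) * 14 * 14 = 98

98


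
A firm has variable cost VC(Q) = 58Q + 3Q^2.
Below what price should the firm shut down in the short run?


AVC(Q) = VC(Q)/Q = 58 + 3Q
AVC is increasing in Q, so minimum AVC is at Q -> 0+.
Min AVC = 58
The firm should shut down if P < 58.

58


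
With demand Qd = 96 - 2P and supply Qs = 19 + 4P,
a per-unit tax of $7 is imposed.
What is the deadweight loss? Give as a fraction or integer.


Pre-tax equilibrium quantity: Q* = 211/3
Post-tax equilibrium quantity: Q_tax = 61
Reduction in quantity: Q* - Q_tax = 28/3
DWL = (1/2) * tax * (Q* - Q_tax)
DWL = (1/2) * 7 * 28/3 = 98/3

98/3


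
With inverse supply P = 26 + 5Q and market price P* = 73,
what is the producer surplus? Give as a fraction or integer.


Minimum supply price (at Q=0): P_min = 26
Quantity supplied at P* = 73:
Q* = (73 - 26)/5 = 47/5
PS = (1/2) * Q* * (P* - P_min)
PS = (1/2) * 47/5 * (73 - 26)
PS = (1/2) * 47/5 * 47 = 2209/10

2209/10


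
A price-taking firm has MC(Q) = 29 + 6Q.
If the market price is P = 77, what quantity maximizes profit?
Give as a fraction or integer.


In perfect competition, profit is maximized where P = MC.
77 = 29 + 6Q
48 = 6Q
Q* = 48/6 = 8

8


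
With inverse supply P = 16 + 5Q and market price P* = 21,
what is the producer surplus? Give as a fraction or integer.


Minimum supply price (at Q=0): P_min = 16
Quantity supplied at P* = 21:
Q* = (21 - 16)/5 = 1
PS = (1/2) * Q* * (P* - P_min)
PS = (1/2) * 1 * (21 - 16)
PS = (1/2) * 1 * 5 = 5/2

5/2


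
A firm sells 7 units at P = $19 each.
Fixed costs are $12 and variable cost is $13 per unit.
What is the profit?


Total Revenue = P * Q = 19 * 7 = $133
Total Cost = FC + VC*Q = 12 + 13*7 = $103
Profit = TR - TC = 133 - 103 = $30

$30


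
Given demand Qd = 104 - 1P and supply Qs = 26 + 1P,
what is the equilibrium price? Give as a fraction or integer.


At equilibrium, Qd = Qs.
104 - 1P = 26 + 1P
104 - 26 = 1P + 1P
78 = 2P
P* = 78/2 = 39

39


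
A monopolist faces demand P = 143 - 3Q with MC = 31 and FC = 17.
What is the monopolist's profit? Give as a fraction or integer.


MR = MC: 143 - 6Q = 31
Q* = 56/3
P* = 143 - 3*56/3 = 87
Profit = (P* - MC)*Q* - FC
= (87 - 31)*56/3 - 17
= 56*56/3 - 17
= 3136/3 - 17 = 3085/3

3085/3


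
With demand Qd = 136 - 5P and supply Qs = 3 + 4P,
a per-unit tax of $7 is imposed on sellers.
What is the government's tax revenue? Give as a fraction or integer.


With tax on sellers, new supply: Qs' = 3 + 4(P - 7)
= 4P - 25
New equilibrium quantity:
Q_new = 419/9
Tax revenue = tax * Q_new = 7 * 419/9 = 2933/9

2933/9


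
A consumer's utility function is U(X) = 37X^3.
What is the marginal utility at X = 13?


MU = dU/dX = 37*3*X^(3-1)
MU = 111*X^2
At X = 13:
MU = 111 * 13^2
MU = 111 * 169 = 18759

18759


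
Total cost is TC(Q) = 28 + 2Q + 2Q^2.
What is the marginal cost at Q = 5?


MC = dTC/dQ = 2 + 2*2*Q
At Q = 5:
MC = 2 + 4*5
MC = 2 + 20 = 22

22


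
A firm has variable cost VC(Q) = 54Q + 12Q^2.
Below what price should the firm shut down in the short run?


AVC(Q) = VC(Q)/Q = 54 + 12Q
AVC is increasing in Q, so minimum AVC is at Q -> 0+.
Min AVC = 54
The firm should shut down if P < 54.

54


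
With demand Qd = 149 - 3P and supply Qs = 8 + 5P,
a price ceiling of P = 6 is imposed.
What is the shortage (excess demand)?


At P = 6:
Qd = 149 - 3*6 = 131
Qs = 8 + 5*6 = 38
Shortage = Qd - Qs = 131 - 38 = 93

93


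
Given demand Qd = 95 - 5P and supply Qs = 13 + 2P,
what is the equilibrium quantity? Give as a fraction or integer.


First find equilibrium price:
95 - 5P = 13 + 2P
P* = 82/7 = 82/7
Then substitute into demand:
Q* = 95 - 5 * 82/7 = 255/7

255/7


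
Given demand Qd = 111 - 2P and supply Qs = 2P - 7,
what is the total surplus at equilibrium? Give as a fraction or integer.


Find equilibrium: 111 - 2P = 2P - 7
111 + 7 = 4P
P* = 118/4 = 59/2
Q* = 2*59/2 - 7 = 52
Inverse demand: P = 111/2 - Q/2, so P_max = 111/2
Inverse supply: P = 7/2 + Q/2, so P_min = 7/2
CS = (1/2) * 52 * (111/2 - 59/2) = 676
PS = (1/2) * 52 * (59/2 - 7/2) = 676
TS = CS + PS = 676 + 676 = 1352

1352


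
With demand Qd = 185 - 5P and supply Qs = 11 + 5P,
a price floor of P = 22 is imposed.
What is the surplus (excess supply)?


At P = 22:
Qd = 185 - 5*22 = 75
Qs = 11 + 5*22 = 121
Surplus = Qs - Qd = 121 - 75 = 46

46


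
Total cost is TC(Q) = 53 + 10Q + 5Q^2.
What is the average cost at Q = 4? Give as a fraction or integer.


TC(4) = 53 + 10*4 + 5*4^2
TC(4) = 53 + 40 + 80 = 173
AC = TC/Q = 173/4 = 173/4

173/4


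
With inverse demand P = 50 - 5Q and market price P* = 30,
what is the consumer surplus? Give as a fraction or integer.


Maximum willingness to pay (at Q=0): P_max = 50
Quantity demanded at P* = 30:
Q* = (50 - 30)/5 = 4
CS = (1/2) * Q* * (P_max - P*)
CS = (1/2) * 4 * (50 - 30)
CS = (1/2) * 4 * 20 = 40

40


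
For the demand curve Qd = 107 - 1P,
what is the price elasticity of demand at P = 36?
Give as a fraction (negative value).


dQ/dP = -1
At P = 36: Q = 107 - 1*36 = 71
E = (dQ/dP)(P/Q) = (-1)(36/71) = -36/71

-36/71


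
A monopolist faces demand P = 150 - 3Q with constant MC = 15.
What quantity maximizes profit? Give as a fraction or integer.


TR = P*Q = (150 - 3Q)Q = 150Q - 3Q^2
MR = dTR/dQ = 150 - 6Q
Set MR = MC:
150 - 6Q = 15
135 = 6Q
Q* = 135/6 = 45/2

45/2


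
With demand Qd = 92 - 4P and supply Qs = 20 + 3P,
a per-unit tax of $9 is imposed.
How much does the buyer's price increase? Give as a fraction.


With a per-unit tax, the buyer's price increase depends on relative slopes.
Supply slope: d = 3, Demand slope: b = 4
Buyer's price increase = d * tax / (b + d)
= 3 * 9 / (4 + 3)
= 27 / 7 = 27/7

27/7


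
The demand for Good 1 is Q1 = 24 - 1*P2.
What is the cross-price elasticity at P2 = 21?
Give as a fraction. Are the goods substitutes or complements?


dQ1/dP2 = -1
At P2 = 21: Q1 = 24 - 1*21 = 3
Exy = (dQ1/dP2)(P2/Q1) = -1 * 21 / 3 = -7
Since Exy < 0, the goods are complements.

-7 (complements)


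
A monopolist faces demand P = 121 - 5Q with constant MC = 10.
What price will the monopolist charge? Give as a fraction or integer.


MR = 121 - 10Q
Set MR = MC: 121 - 10Q = 10
Q* = 111/10
Substitute into demand:
P* = 121 - 5*111/10 = 131/2

131/2


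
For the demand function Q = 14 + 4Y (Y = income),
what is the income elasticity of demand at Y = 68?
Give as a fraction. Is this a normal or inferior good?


dQ/dY = 4
At Y = 68: Q = 14 + 4*68 = 286
Ey = (dQ/dY)(Y/Q) = 4 * 68 / 286 = 136/143
Since Ey > 0, this is a normal good.

136/143 (normal good)


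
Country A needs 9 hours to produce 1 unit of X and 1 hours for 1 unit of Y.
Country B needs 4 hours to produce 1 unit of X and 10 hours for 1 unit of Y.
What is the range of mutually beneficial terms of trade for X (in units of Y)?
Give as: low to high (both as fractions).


Opportunity cost of X for Country A = hours_X / hours_Y = 9/1 = 9 units of Y
Opportunity cost of X for Country B = hours_X / hours_Y = 4/10 = 2/5 units of Y
Terms of trade must be between the two opportunity costs.
Range: 2/5 to 9

2/5 to 9


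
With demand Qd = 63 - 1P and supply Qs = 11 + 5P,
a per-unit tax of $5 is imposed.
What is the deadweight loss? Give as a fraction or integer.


Pre-tax equilibrium quantity: Q* = 163/3
Post-tax equilibrium quantity: Q_tax = 301/6
Reduction in quantity: Q* - Q_tax = 25/6
DWL = (1/2) * tax * (Q* - Q_tax)
DWL = (1/2) * 5 * 25/6 = 125/12

125/12


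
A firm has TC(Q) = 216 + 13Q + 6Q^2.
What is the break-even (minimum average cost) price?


AC(Q) = 216/Q + 13 + 6Q
To minimize: dAC/dQ = -216/Q^2 + 6 = 0
Q^2 = 216/6 = 36
Q* = 6
Min AC = 216/6 + 13 + 6*6
Min AC = 36 + 13 + 36 = 85

85


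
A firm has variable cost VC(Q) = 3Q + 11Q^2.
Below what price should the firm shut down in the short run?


AVC(Q) = VC(Q)/Q = 3 + 11Q
AVC is increasing in Q, so minimum AVC is at Q -> 0+.
Min AVC = 3
The firm should shut down if P < 3.

3


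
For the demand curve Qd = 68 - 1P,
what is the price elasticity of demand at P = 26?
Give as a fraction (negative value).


dQ/dP = -1
At P = 26: Q = 68 - 1*26 = 42
E = (dQ/dP)(P/Q) = (-1)(26/42) = -13/21

-13/21


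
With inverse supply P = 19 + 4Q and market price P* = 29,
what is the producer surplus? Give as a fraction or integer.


Minimum supply price (at Q=0): P_min = 19
Quantity supplied at P* = 29:
Q* = (29 - 19)/4 = 5/2
PS = (1/2) * Q* * (P* - P_min)
PS = (1/2) * 5/2 * (29 - 19)
PS = (1/2) * 5/2 * 10 = 25/2

25/2


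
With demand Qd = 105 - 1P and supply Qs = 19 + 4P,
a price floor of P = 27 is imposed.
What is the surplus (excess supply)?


At P = 27:
Qd = 105 - 1*27 = 78
Qs = 19 + 4*27 = 127
Surplus = Qs - Qd = 127 - 78 = 49

49


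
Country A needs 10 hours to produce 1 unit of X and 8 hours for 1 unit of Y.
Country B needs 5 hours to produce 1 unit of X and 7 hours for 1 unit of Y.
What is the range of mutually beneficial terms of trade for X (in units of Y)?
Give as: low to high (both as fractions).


Opportunity cost of X for Country A = hours_X / hours_Y = 10/8 = 5/4 units of Y
Opportunity cost of X for Country B = hours_X / hours_Y = 5/7 = 5/7 units of Y
Terms of trade must be between the two opportunity costs.
Range: 5/7 to 5/4

5/7 to 5/4


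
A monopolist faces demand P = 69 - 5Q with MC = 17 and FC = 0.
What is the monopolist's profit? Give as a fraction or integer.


MR = MC: 69 - 10Q = 17
Q* = 26/5
P* = 69 - 5*26/5 = 43
Profit = (P* - MC)*Q* - FC
= (43 - 17)*26/5 - 0
= 26*26/5 - 0
= 676/5 - 0 = 676/5

676/5


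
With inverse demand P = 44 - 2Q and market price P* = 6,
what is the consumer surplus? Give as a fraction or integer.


Maximum willingness to pay (at Q=0): P_max = 44
Quantity demanded at P* = 6:
Q* = (44 - 6)/2 = 19
CS = (1/2) * Q* * (P_max - P*)
CS = (1/2) * 19 * (44 - 6)
CS = (1/2) * 19 * 38 = 361

361


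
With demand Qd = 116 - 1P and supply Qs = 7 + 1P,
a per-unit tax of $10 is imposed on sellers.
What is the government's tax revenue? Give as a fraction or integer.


With tax on sellers, new supply: Qs' = 7 + 1(P - 10)
= 1P - 3
New equilibrium quantity:
Q_new = 113/2
Tax revenue = tax * Q_new = 10 * 113/2 = 565

565


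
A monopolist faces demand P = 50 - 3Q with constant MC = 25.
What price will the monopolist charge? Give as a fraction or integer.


MR = 50 - 6Q
Set MR = MC: 50 - 6Q = 25
Q* = 25/6
Substitute into demand:
P* = 50 - 3*25/6 = 75/2

75/2


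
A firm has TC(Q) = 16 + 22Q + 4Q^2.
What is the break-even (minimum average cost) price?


AC(Q) = 16/Q + 22 + 4Q
To minimize: dAC/dQ = -16/Q^2 + 4 = 0
Q^2 = 16/4 = 4
Q* = 2
Min AC = 16/2 + 22 + 4*2
Min AC = 8 + 22 + 8 = 38

38


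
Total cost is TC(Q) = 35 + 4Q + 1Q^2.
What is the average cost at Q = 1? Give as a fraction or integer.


TC(1) = 35 + 4*1 + 1*1^2
TC(1) = 35 + 4 + 1 = 40
AC = TC/Q = 40/1 = 40

40


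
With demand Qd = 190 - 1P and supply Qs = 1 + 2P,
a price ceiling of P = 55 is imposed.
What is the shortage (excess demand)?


At P = 55:
Qd = 190 - 1*55 = 135
Qs = 1 + 2*55 = 111
Shortage = Qd - Qs = 135 - 111 = 24

24


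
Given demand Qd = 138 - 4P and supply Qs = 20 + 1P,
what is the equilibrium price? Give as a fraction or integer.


At equilibrium, Qd = Qs.
138 - 4P = 20 + 1P
138 - 20 = 4P + 1P
118 = 5P
P* = 118/5 = 118/5

118/5


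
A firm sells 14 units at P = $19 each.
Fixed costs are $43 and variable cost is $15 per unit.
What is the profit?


Total Revenue = P * Q = 19 * 14 = $266
Total Cost = FC + VC*Q = 43 + 15*14 = $253
Profit = TR - TC = 266 - 253 = $13

$13


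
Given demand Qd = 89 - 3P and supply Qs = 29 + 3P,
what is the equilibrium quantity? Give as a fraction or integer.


First find equilibrium price:
89 - 3P = 29 + 3P
P* = 60/6 = 10
Then substitute into demand:
Q* = 89 - 3 * 10 = 59

59


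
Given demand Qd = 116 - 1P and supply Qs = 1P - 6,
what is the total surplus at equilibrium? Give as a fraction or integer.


Find equilibrium: 116 - 1P = 1P - 6
116 + 6 = 2P
P* = 122/2 = 61
Q* = 1*61 - 6 = 55
Inverse demand: P = 116 - Q/1, so P_max = 116
Inverse supply: P = 6 + Q/1, so P_min = 6
CS = (1/2) * 55 * (116 - 61) = 3025/2
PS = (1/2) * 55 * (61 - 6) = 3025/2
TS = CS + PS = 3025/2 + 3025/2 = 3025

3025


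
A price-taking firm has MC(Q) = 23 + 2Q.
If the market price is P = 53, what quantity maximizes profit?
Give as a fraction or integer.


In perfect competition, profit is maximized where P = MC.
53 = 23 + 2Q
30 = 2Q
Q* = 30/2 = 15

15


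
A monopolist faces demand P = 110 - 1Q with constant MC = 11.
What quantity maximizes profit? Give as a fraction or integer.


TR = P*Q = (110 - 1Q)Q = 110Q - 1Q^2
MR = dTR/dQ = 110 - 2Q
Set MR = MC:
110 - 2Q = 11
99 = 2Q
Q* = 99/2 = 99/2

99/2


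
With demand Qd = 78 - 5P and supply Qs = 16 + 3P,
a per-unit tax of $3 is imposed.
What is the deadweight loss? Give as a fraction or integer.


Pre-tax equilibrium quantity: Q* = 157/4
Post-tax equilibrium quantity: Q_tax = 269/8
Reduction in quantity: Q* - Q_tax = 45/8
DWL = (1/2) * tax * (Q* - Q_tax)
DWL = (1/2) * 3 * 45/8 = 135/16

135/16


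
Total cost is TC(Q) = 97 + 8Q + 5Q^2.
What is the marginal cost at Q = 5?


MC = dTC/dQ = 8 + 2*5*Q
At Q = 5:
MC = 8 + 10*5
MC = 8 + 50 = 58

58


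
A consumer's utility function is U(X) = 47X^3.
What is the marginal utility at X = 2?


MU = dU/dX = 47*3*X^(3-1)
MU = 141*X^2
At X = 2:
MU = 141 * 2^2
MU = 141 * 4 = 564

564


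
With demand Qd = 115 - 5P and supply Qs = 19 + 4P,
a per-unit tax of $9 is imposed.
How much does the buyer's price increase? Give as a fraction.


With a per-unit tax, the buyer's price increase depends on relative slopes.
Supply slope: d = 4, Demand slope: b = 5
Buyer's price increase = d * tax / (b + d)
= 4 * 9 / (5 + 4)
= 36 / 9 = 4

4


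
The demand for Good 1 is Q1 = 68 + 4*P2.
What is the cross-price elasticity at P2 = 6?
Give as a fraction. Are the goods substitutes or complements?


dQ1/dP2 = 4
At P2 = 6: Q1 = 68 + 4*6 = 92
Exy = (dQ1/dP2)(P2/Q1) = 4 * 6 / 92 = 6/23
Since Exy > 0, the goods are substitutes.

6/23 (substitutes)


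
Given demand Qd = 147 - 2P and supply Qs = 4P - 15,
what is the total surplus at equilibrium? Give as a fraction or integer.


Find equilibrium: 147 - 2P = 4P - 15
147 + 15 = 6P
P* = 162/6 = 27
Q* = 4*27 - 15 = 93
Inverse demand: P = 147/2 - Q/2, so P_max = 147/2
Inverse supply: P = 15/4 + Q/4, so P_min = 15/4
CS = (1/2) * 93 * (147/2 - 27) = 8649/4
PS = (1/2) * 93 * (27 - 15/4) = 8649/8
TS = CS + PS = 8649/4 + 8649/8 = 25947/8

25947/8


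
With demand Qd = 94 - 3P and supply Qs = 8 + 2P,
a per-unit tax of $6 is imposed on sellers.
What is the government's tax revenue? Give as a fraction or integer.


With tax on sellers, new supply: Qs' = 8 + 2(P - 6)
= 2P - 4
New equilibrium quantity:
Q_new = 176/5
Tax revenue = tax * Q_new = 6 * 176/5 = 1056/5

1056/5


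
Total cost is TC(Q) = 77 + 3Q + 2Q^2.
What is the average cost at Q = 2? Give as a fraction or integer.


TC(2) = 77 + 3*2 + 2*2^2
TC(2) = 77 + 6 + 8 = 91
AC = TC/Q = 91/2 = 91/2

91/2


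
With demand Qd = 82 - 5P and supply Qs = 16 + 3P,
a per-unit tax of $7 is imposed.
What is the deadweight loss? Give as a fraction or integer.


Pre-tax equilibrium quantity: Q* = 163/4
Post-tax equilibrium quantity: Q_tax = 221/8
Reduction in quantity: Q* - Q_tax = 105/8
DWL = (1/2) * tax * (Q* - Q_tax)
DWL = (1/2) * 7 * 105/8 = 735/16

735/16


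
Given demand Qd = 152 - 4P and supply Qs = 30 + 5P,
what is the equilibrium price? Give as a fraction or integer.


At equilibrium, Qd = Qs.
152 - 4P = 30 + 5P
152 - 30 = 4P + 5P
122 = 9P
P* = 122/9 = 122/9

122/9


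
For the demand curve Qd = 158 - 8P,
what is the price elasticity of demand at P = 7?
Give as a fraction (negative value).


dQ/dP = -8
At P = 7: Q = 158 - 8*7 = 102
E = (dQ/dP)(P/Q) = (-8)(7/102) = -28/51

-28/51


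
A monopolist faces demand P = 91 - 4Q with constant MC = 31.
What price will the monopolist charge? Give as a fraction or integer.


MR = 91 - 8Q
Set MR = MC: 91 - 8Q = 31
Q* = 15/2
Substitute into demand:
P* = 91 - 4*15/2 = 61

61


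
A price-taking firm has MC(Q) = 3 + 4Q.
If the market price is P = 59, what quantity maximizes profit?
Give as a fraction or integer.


In perfect competition, profit is maximized where P = MC.
59 = 3 + 4Q
56 = 4Q
Q* = 56/4 = 14

14


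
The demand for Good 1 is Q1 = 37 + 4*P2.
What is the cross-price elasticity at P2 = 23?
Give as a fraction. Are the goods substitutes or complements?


dQ1/dP2 = 4
At P2 = 23: Q1 = 37 + 4*23 = 129
Exy = (dQ1/dP2)(P2/Q1) = 4 * 23 / 129 = 92/129
Since Exy > 0, the goods are substitutes.

92/129 (substitutes)


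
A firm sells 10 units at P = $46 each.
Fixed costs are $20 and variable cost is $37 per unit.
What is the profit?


Total Revenue = P * Q = 46 * 10 = $460
Total Cost = FC + VC*Q = 20 + 37*10 = $390
Profit = TR - TC = 460 - 390 = $70

$70


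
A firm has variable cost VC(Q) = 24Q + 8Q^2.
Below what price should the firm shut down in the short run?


AVC(Q) = VC(Q)/Q = 24 + 8Q
AVC is increasing in Q, so minimum AVC is at Q -> 0+.
Min AVC = 24
The firm should shut down if P < 24.

24


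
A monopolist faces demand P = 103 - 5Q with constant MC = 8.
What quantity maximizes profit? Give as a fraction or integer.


TR = P*Q = (103 - 5Q)Q = 103Q - 5Q^2
MR = dTR/dQ = 103 - 10Q
Set MR = MC:
103 - 10Q = 8
95 = 10Q
Q* = 95/10 = 19/2

19/2


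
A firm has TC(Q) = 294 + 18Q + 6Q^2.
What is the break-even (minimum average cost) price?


AC(Q) = 294/Q + 18 + 6Q
To minimize: dAC/dQ = -294/Q^2 + 6 = 0
Q^2 = 294/6 = 49
Q* = 7
Min AC = 294/7 + 18 + 6*7
Min AC = 42 + 18 + 42 = 102

102


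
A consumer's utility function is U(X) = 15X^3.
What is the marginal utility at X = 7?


MU = dU/dX = 15*3*X^(3-1)
MU = 45*X^2
At X = 7:
MU = 45 * 7^2
MU = 45 * 49 = 2205

2205


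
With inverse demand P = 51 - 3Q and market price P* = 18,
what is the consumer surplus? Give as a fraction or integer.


Maximum willingness to pay (at Q=0): P_max = 51
Quantity demanded at P* = 18:
Q* = (51 - 18)/3 = 11
CS = (1/2) * Q* * (P_max - P*)
CS = (1/2) * 11 * (51 - 18)
CS = (1/2) * 11 * 33 = 363/2

363/2


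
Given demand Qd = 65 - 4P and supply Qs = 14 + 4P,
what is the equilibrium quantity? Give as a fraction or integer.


First find equilibrium price:
65 - 4P = 14 + 4P
P* = 51/8 = 51/8
Then substitute into demand:
Q* = 65 - 4 * 51/8 = 79/2

79/2


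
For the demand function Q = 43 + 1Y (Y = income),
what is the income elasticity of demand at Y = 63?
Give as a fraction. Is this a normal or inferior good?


dQ/dY = 1
At Y = 63: Q = 43 + 1*63 = 106
Ey = (dQ/dY)(Y/Q) = 1 * 63 / 106 = 63/106
Since Ey > 0, this is a normal good.

63/106 (normal good)


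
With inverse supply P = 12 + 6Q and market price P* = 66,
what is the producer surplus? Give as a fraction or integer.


Minimum supply price (at Q=0): P_min = 12
Quantity supplied at P* = 66:
Q* = (66 - 12)/6 = 9
PS = (1/2) * Q* * (P* - P_min)
PS = (1/2) * 9 * (66 - 12)
PS = (1/2) * 9 * 54 = 243

243


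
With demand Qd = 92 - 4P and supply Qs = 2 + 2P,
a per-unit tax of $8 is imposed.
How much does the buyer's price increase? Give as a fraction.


With a per-unit tax, the buyer's price increase depends on relative slopes.
Supply slope: d = 2, Demand slope: b = 4
Buyer's price increase = d * tax / (b + d)
= 2 * 8 / (4 + 2)
= 16 / 6 = 8/3

8/3


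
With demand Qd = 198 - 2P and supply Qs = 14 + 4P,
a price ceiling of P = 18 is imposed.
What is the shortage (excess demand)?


At P = 18:
Qd = 198 - 2*18 = 162
Qs = 14 + 4*18 = 86
Shortage = Qd - Qs = 162 - 86 = 76

76


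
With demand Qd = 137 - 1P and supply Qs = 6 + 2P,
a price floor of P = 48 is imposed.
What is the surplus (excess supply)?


At P = 48:
Qd = 137 - 1*48 = 89
Qs = 6 + 2*48 = 102
Surplus = Qs - Qd = 102 - 89 = 13

13


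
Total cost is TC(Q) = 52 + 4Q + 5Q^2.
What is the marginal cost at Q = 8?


MC = dTC/dQ = 4 + 2*5*Q
At Q = 8:
MC = 4 + 10*8
MC = 4 + 80 = 84

84


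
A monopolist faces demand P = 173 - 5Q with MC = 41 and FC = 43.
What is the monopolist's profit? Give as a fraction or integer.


MR = MC: 173 - 10Q = 41
Q* = 66/5
P* = 173 - 5*66/5 = 107
Profit = (P* - MC)*Q* - FC
= (107 - 41)*66/5 - 43
= 66*66/5 - 43
= 4356/5 - 43 = 4141/5

4141/5


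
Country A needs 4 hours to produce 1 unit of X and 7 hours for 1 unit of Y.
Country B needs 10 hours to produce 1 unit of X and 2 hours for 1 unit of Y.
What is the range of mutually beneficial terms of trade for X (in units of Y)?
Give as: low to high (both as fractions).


Opportunity cost of X for Country A = hours_X / hours_Y = 4/7 = 4/7 units of Y
Opportunity cost of X for Country B = hours_X / hours_Y = 10/2 = 5 units of Y
Terms of trade must be between the two opportunity costs.
Range: 4/7 to 5

4/7 to 5


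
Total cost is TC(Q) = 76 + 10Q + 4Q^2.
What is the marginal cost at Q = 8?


MC = dTC/dQ = 10 + 2*4*Q
At Q = 8:
MC = 10 + 8*8
MC = 10 + 64 = 74

74


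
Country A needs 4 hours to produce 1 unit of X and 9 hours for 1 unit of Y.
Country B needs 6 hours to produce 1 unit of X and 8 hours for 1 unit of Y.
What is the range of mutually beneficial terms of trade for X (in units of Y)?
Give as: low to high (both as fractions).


Opportunity cost of X for Country A = hours_X / hours_Y = 4/9 = 4/9 units of Y
Opportunity cost of X for Country B = hours_X / hours_Y = 6/8 = 3/4 units of Y
Terms of trade must be between the two opportunity costs.
Range: 4/9 to 3/4

4/9 to 3/4


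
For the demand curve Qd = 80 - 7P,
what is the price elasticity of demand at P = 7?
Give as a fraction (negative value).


dQ/dP = -7
At P = 7: Q = 80 - 7*7 = 31
E = (dQ/dP)(P/Q) = (-7)(7/31) = -49/31

-49/31


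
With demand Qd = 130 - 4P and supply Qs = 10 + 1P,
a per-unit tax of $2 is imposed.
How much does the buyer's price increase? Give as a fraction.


With a per-unit tax, the buyer's price increase depends on relative slopes.
Supply slope: d = 1, Demand slope: b = 4
Buyer's price increase = d * tax / (b + d)
= 1 * 2 / (4 + 1)
= 2 / 5 = 2/5

2/5


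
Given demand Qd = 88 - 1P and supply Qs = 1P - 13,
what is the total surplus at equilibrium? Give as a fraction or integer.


Find equilibrium: 88 - 1P = 1P - 13
88 + 13 = 2P
P* = 101/2 = 101/2
Q* = 1*101/2 - 13 = 75/2
Inverse demand: P = 88 - Q/1, so P_max = 88
Inverse supply: P = 13 + Q/1, so P_min = 13
CS = (1/2) * 75/2 * (88 - 101/2) = 5625/8
PS = (1/2) * 75/2 * (101/2 - 13) = 5625/8
TS = CS + PS = 5625/8 + 5625/8 = 5625/4

5625/4


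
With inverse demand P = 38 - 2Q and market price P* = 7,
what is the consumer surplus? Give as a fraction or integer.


Maximum willingness to pay (at Q=0): P_max = 38
Quantity demanded at P* = 7:
Q* = (38 - 7)/2 = 31/2
CS = (1/2) * Q* * (P_max - P*)
CS = (1/2) * 31/2 * (38 - 7)
CS = (1/2) * 31/2 * 31 = 961/4

961/4


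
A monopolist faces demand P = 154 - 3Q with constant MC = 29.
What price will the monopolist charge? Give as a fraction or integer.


MR = 154 - 6Q
Set MR = MC: 154 - 6Q = 29
Q* = 125/6
Substitute into demand:
P* = 154 - 3*125/6 = 183/2

183/2


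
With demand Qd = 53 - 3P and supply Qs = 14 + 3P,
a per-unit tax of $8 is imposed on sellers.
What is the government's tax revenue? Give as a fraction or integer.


With tax on sellers, new supply: Qs' = 14 + 3(P - 8)
= 3P - 10
New equilibrium quantity:
Q_new = 43/2
Tax revenue = tax * Q_new = 8 * 43/2 = 172

172


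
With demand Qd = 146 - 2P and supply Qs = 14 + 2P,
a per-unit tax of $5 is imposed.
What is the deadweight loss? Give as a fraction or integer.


Pre-tax equilibrium quantity: Q* = 80
Post-tax equilibrium quantity: Q_tax = 75
Reduction in quantity: Q* - Q_tax = 5
DWL = (1/2) * tax * (Q* - Q_tax)
DWL = (1/2) * 5 * 5 = 25/2

25/2


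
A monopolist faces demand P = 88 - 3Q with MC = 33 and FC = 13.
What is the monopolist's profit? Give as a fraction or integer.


MR = MC: 88 - 6Q = 33
Q* = 55/6
P* = 88 - 3*55/6 = 121/2
Profit = (P* - MC)*Q* - FC
= (121/2 - 33)*55/6 - 13
= 55/2*55/6 - 13
= 3025/12 - 13 = 2869/12

2869/12


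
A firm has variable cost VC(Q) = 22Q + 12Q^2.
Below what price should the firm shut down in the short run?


AVC(Q) = VC(Q)/Q = 22 + 12Q
AVC is increasing in Q, so minimum AVC is at Q -> 0+.
Min AVC = 22
The firm should shut down if P < 22.

22


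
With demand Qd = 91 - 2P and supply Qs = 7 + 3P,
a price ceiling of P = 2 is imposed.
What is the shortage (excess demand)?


At P = 2:
Qd = 91 - 2*2 = 87
Qs = 7 + 3*2 = 13
Shortage = Qd - Qs = 87 - 13 = 74

74


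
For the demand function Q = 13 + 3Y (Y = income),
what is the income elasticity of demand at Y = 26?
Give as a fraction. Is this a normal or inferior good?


dQ/dY = 3
At Y = 26: Q = 13 + 3*26 = 91
Ey = (dQ/dY)(Y/Q) = 3 * 26 / 91 = 6/7
Since Ey > 0, this is a normal good.

6/7 (normal good)


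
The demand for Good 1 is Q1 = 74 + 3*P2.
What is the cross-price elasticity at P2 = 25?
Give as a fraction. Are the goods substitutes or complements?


dQ1/dP2 = 3
At P2 = 25: Q1 = 74 + 3*25 = 149
Exy = (dQ1/dP2)(P2/Q1) = 3 * 25 / 149 = 75/149
Since Exy > 0, the goods are substitutes.

75/149 (substitutes)


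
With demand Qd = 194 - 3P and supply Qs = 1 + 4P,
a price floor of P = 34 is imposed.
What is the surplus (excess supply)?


At P = 34:
Qd = 194 - 3*34 = 92
Qs = 1 + 4*34 = 137
Surplus = Qs - Qd = 137 - 92 = 45

45


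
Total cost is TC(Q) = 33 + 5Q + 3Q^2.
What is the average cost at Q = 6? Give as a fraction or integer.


TC(6) = 33 + 5*6 + 3*6^2
TC(6) = 33 + 30 + 108 = 171
AC = TC/Q = 171/6 = 57/2

57/2


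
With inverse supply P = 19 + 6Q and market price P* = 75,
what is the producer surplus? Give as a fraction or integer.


Minimum supply price (at Q=0): P_min = 19
Quantity supplied at P* = 75:
Q* = (75 - 19)/6 = 28/3
PS = (1/2) * Q* * (P* - P_min)
PS = (1/2) * 28/3 * (75 - 19)
PS = (1/2) * 28/3 * 56 = 784/3

784/3


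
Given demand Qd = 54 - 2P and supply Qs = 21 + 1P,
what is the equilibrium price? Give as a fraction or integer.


At equilibrium, Qd = Qs.
54 - 2P = 21 + 1P
54 - 21 = 2P + 1P
33 = 3P
P* = 33/3 = 11

11


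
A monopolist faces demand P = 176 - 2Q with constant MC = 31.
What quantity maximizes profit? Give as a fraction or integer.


TR = P*Q = (176 - 2Q)Q = 176Q - 2Q^2
MR = dTR/dQ = 176 - 4Q
Set MR = MC:
176 - 4Q = 31
145 = 4Q
Q* = 145/4 = 145/4

145/4


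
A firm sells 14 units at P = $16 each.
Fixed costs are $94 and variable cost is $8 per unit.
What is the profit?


Total Revenue = P * Q = 16 * 14 = $224
Total Cost = FC + VC*Q = 94 + 8*14 = $206
Profit = TR - TC = 224 - 206 = $18

$18


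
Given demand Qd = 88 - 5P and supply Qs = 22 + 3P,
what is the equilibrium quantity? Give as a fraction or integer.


First find equilibrium price:
88 - 5P = 22 + 3P
P* = 66/8 = 33/4
Then substitute into demand:
Q* = 88 - 5 * 33/4 = 187/4

187/4


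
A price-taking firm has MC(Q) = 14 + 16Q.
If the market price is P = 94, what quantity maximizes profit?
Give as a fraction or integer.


In perfect competition, profit is maximized where P = MC.
94 = 14 + 16Q
80 = 16Q
Q* = 80/16 = 5

5


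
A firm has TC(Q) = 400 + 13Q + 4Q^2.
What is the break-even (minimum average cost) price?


AC(Q) = 400/Q + 13 + 4Q
To minimize: dAC/dQ = -400/Q^2 + 4 = 0
Q^2 = 400/4 = 100
Q* = 10
Min AC = 400/10 + 13 + 4*10
Min AC = 40 + 13 + 40 = 93

93


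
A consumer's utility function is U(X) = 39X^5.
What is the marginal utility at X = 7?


MU = dU/dX = 39*5*X^(5-1)
MU = 195*X^4
At X = 7:
MU = 195 * 7^4
MU = 195 * 2401 = 468195

468195


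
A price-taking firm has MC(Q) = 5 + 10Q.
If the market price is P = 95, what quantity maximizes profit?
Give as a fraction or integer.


In perfect competition, profit is maximized where P = MC.
95 = 5 + 10Q
90 = 10Q
Q* = 90/10 = 9

9


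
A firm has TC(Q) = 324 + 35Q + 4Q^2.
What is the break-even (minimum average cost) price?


AC(Q) = 324/Q + 35 + 4Q
To minimize: dAC/dQ = -324/Q^2 + 4 = 0
Q^2 = 324/4 = 81
Q* = 9
Min AC = 324/9 + 35 + 4*9
Min AC = 36 + 35 + 36 = 107

107


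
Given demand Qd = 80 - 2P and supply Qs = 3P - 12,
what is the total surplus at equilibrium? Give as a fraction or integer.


Find equilibrium: 80 - 2P = 3P - 12
80 + 12 = 5P
P* = 92/5 = 92/5
Q* = 3*92/5 - 12 = 216/5
Inverse demand: P = 40 - Q/2, so P_max = 40
Inverse supply: P = 4 + Q/3, so P_min = 4
CS = (1/2) * 216/5 * (40 - 92/5) = 11664/25
PS = (1/2) * 216/5 * (92/5 - 4) = 7776/25
TS = CS + PS = 11664/25 + 7776/25 = 3888/5

3888/5


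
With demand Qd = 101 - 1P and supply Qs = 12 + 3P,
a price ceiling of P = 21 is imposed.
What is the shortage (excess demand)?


At P = 21:
Qd = 101 - 1*21 = 80
Qs = 12 + 3*21 = 75
Shortage = Qd - Qs = 80 - 75 = 5

5


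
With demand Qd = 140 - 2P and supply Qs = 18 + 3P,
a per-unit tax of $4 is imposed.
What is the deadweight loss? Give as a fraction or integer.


Pre-tax equilibrium quantity: Q* = 456/5
Post-tax equilibrium quantity: Q_tax = 432/5
Reduction in quantity: Q* - Q_tax = 24/5
DWL = (1/2) * tax * (Q* - Q_tax)
DWL = (1/2) * 4 * 24/5 = 48/5

48/5


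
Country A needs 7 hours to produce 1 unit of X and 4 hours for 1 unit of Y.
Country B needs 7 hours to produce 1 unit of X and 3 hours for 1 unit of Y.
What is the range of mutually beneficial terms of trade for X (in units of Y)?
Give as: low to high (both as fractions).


Opportunity cost of X for Country A = hours_X / hours_Y = 7/4 = 7/4 units of Y
Opportunity cost of X for Country B = hours_X / hours_Y = 7/3 = 7/3 units of Y
Terms of trade must be between the two opportunity costs.
Range: 7/4 to 7/3

7/4 to 7/3


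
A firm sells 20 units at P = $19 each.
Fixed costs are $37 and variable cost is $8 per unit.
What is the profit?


Total Revenue = P * Q = 19 * 20 = $380
Total Cost = FC + VC*Q = 37 + 8*20 = $197
Profit = TR - TC = 380 - 197 = $183

$183


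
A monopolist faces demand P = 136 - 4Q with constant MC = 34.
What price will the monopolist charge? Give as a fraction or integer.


MR = 136 - 8Q
Set MR = MC: 136 - 8Q = 34
Q* = 51/4
Substitute into demand:
P* = 136 - 4*51/4 = 85

85


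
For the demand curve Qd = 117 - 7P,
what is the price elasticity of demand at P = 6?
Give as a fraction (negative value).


dQ/dP = -7
At P = 6: Q = 117 - 7*6 = 75
E = (dQ/dP)(P/Q) = (-7)(6/75) = -14/25

-14/25


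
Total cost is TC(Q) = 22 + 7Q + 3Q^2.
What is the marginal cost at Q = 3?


MC = dTC/dQ = 7 + 2*3*Q
At Q = 3:
MC = 7 + 6*3
MC = 7 + 18 = 25

25


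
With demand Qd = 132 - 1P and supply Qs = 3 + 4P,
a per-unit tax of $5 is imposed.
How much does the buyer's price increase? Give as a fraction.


With a per-unit tax, the buyer's price increase depends on relative slopes.
Supply slope: d = 4, Demand slope: b = 1
Buyer's price increase = d * tax / (b + d)
= 4 * 5 / (1 + 4)
= 20 / 5 = 4

4


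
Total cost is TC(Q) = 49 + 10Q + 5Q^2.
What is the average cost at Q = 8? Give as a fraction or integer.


TC(8) = 49 + 10*8 + 5*8^2
TC(8) = 49 + 80 + 320 = 449
AC = TC/Q = 449/8 = 449/8

449/8


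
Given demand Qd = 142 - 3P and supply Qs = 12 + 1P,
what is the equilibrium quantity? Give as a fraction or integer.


First find equilibrium price:
142 - 3P = 12 + 1P
P* = 130/4 = 65/2
Then substitute into demand:
Q* = 142 - 3 * 65/2 = 89/2

89/2


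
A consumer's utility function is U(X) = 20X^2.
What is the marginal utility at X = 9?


MU = dU/dX = 20*2*X^(2-1)
MU = 40*X^1
At X = 9:
MU = 40 * 9^1
MU = 40 * 9 = 360

360


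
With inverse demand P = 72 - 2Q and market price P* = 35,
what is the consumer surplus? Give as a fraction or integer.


Maximum willingness to pay (at Q=0): P_max = 72
Quantity demanded at P* = 35:
Q* = (72 - 35)/2 = 37/2
CS = (1/2) * Q* * (P_max - P*)
CS = (1/2) * 37/2 * (72 - 35)
CS = (1/2) * 37/2 * 37 = 1369/4

1369/4


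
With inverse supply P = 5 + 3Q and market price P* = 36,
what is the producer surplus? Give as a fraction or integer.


Minimum supply price (at Q=0): P_min = 5
Quantity supplied at P* = 36:
Q* = (36 - 5)/3 = 31/3
PS = (1/2) * Q* * (P* - P_min)
PS = (1/2) * 31/3 * (36 - 5)
PS = (1/2) * 31/3 * 31 = 961/6

961/6


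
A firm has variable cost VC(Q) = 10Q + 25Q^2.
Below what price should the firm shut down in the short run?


AVC(Q) = VC(Q)/Q = 10 + 25Q
AVC is increasing in Q, so minimum AVC is at Q -> 0+.
Min AVC = 10
The firm should shut down if P < 10.

10


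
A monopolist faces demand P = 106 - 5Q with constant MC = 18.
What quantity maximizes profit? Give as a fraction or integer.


TR = P*Q = (106 - 5Q)Q = 106Q - 5Q^2
MR = dTR/dQ = 106 - 10Q
Set MR = MC:
106 - 10Q = 18
88 = 10Q
Q* = 88/10 = 44/5

44/5


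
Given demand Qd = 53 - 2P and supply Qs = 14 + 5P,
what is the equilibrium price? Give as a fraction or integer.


At equilibrium, Qd = Qs.
53 - 2P = 14 + 5P
53 - 14 = 2P + 5P
39 = 7P
P* = 39/7 = 39/7

39/7


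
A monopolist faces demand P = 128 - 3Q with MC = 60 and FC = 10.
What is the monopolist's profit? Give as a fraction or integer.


MR = MC: 128 - 6Q = 60
Q* = 34/3
P* = 128 - 3*34/3 = 94
Profit = (P* - MC)*Q* - FC
= (94 - 60)*34/3 - 10
= 34*34/3 - 10
= 1156/3 - 10 = 1126/3

1126/3


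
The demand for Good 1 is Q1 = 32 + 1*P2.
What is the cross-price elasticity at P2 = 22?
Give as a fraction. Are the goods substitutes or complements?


dQ1/dP2 = 1
At P2 = 22: Q1 = 32 + 1*22 = 54
Exy = (dQ1/dP2)(P2/Q1) = 1 * 22 / 54 = 11/27
Since Exy > 0, the goods are substitutes.

11/27 (substitutes)


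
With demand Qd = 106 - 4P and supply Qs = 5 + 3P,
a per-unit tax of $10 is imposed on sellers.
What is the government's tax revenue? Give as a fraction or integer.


With tax on sellers, new supply: Qs' = 5 + 3(P - 10)
= 3P - 25
New equilibrium quantity:
Q_new = 218/7
Tax revenue = tax * Q_new = 10 * 218/7 = 2180/7

2180/7


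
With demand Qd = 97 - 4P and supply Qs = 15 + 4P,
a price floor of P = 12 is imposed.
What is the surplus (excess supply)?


At P = 12:
Qd = 97 - 4*12 = 49
Qs = 15 + 4*12 = 63
Surplus = Qs - Qd = 63 - 49 = 14

14


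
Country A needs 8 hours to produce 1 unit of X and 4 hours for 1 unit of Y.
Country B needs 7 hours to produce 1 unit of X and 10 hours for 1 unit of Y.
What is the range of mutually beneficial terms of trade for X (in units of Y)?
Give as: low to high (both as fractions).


Opportunity cost of X for Country A = hours_X / hours_Y = 8/4 = 2 units of Y
Opportunity cost of X for Country B = hours_X / hours_Y = 7/10 = 7/10 units of Y
Terms of trade must be between the two opportunity costs.
Range: 7/10 to 2

7/10 to 2


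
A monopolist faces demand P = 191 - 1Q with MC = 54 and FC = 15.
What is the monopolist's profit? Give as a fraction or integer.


MR = MC: 191 - 2Q = 54
Q* = 137/2
P* = 191 - 1*137/2 = 245/2
Profit = (P* - MC)*Q* - FC
= (245/2 - 54)*137/2 - 15
= 137/2*137/2 - 15
= 18769/4 - 15 = 18709/4

18709/4
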